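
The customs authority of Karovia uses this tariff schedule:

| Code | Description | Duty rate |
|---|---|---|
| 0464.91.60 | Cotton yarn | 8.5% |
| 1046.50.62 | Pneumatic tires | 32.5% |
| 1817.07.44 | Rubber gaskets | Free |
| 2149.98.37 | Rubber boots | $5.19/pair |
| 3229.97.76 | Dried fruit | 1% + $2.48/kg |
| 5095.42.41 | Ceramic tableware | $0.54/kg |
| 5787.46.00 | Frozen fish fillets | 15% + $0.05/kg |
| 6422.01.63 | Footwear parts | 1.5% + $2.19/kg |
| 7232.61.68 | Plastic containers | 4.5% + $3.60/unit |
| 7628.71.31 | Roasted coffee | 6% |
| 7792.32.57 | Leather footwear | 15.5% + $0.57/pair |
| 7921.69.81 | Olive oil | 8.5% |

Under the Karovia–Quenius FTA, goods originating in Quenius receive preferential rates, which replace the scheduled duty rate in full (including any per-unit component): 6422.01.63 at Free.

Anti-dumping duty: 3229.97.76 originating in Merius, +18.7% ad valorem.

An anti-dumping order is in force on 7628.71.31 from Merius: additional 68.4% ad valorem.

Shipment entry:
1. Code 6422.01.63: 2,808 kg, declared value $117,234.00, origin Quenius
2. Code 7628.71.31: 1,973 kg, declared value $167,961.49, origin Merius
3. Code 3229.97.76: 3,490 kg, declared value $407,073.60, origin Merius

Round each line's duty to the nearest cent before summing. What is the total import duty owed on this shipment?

$213,812.05

Line 1 (6422.01.63, Quenius, 2,808 kg, $117,234.00):
Base rate for 6422.01.63 is 1.5% + $2.19/kg.
Origin Quenius qualifies under the Karovia–Quenius agreement and 6422.01.63 is covered: preferential rate Free applies instead.
Duty = $117,234.00 × 0% = $0.00.
Line 2 (7628.71.31, Merius, 1,973 kg, $167,961.49):
Base rate for 7628.71.31 is 6%.
Additional duty on 7628.71.31 from Merius: +68.4%. Applied ad valorem rate: 6% + 68.4% = 74.4%.
Duty = $167,961.49 × 74.4% = $124,963.35.
Line 3 (3229.97.76, Merius, 3,490 kg, $407,073.60):
Base rate for 3229.97.76 is 1% + $2.48/kg.
Additional duty on 3229.97.76 from Merius: +18.7%. Applied ad valorem rate: 1% + 18.7% = 19.7%.
Duty = $407,073.60 × 19.7% + 3,490 × $2.48 = $88,848.70.
Total = $0.00 + $124,963.35 + $88,848.70 = $213,812.05.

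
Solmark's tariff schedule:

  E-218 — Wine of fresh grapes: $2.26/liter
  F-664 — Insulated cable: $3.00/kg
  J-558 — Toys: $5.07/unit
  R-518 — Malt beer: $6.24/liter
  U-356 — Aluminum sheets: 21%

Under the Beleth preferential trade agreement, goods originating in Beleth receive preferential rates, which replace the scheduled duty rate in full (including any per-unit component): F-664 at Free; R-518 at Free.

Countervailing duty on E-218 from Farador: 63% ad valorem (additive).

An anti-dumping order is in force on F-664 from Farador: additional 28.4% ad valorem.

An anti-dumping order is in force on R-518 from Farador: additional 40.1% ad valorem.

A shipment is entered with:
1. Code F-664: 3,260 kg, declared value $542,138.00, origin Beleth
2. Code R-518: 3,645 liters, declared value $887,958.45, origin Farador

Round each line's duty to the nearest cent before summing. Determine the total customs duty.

$378,816.14

Line 1 (F-664, Beleth, 3,260 kg, $542,138.00):
Base rate for F-664 is $3.00/kg.
Origin Beleth qualifies under the Solmark–Beleth agreement and F-664 is covered: preferential rate Free applies instead.
The additional-duty order on F-664 targets Farador, not Beleth; it does not apply.
Duty = $542,138.00 × 0% = $0.00.
Line 2 (R-518, Farador, 3,645 liters, $887,958.45):
Base rate for R-518 is $6.24/liter.
R-518 has an FTA preferential rate, but origin Farador is not Beleth; base rate stands.
Additional duty on R-518 from Farador: +40.1% ad valorem. Applied ad valorem rate = 40.1%.
Duty = $887,958.45 × 40.1% + 3,645 × $6.24 = $378,816.14.
Total = $0.00 + $378,816.14 = $378,816.14.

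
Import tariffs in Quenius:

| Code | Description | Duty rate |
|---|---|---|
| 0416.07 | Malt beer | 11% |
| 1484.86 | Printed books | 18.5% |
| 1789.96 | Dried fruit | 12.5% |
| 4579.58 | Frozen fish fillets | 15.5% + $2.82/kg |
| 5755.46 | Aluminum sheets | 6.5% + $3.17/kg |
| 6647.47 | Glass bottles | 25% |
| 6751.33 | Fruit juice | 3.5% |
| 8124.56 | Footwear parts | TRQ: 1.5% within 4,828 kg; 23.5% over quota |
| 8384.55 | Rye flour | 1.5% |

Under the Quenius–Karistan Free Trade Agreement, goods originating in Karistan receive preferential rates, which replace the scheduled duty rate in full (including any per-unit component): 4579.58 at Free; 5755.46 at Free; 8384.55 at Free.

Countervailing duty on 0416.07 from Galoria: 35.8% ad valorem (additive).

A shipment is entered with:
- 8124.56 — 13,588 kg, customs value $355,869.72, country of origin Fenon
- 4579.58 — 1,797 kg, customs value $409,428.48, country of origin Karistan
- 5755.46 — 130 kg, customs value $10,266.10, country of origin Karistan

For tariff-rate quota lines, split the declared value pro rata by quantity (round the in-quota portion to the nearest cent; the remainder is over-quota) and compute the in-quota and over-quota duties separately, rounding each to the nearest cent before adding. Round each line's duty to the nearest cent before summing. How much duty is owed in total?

$55,811.41

Line 1 (8124.56, Fenon, 13,588 kg, $355,869.72):
Code 8124.56 is under a tariff-rate quota (threshold 4,828 kg). In-quota: 4,828 kg at 1.5%; over-quota: 8,760 kg at 23.5%.
Pro-rata value split: in-quota = $355,869.72 × 4,828/13,588 = $126,445.32; over-quota = $355,869.72 − $126,445.32 = $229,424.40.
In-quota duty = $126,445.32 × 1.5% = $1,896.68. Over-quota duty = $229,424.40 × 23.5% = $53,914.73.
Line duty = $1,896.68 + $53,914.73 = $55,811.41.
Line 2 (4579.58, Karistan, 1,797 kg, $409,428.48):
Base rate for 4579.58 is 15.5% + $2.82/kg.
Origin Karistan qualifies under the Quenius–Karistan agreement and 4579.58 is covered: preferential rate Free applies instead.
Duty = $409,428.48 × 0% = $0.00.
Line 3 (5755.46, Karistan, 130 kg, $10,266.10):
Base rate for 5755.46 is 6.5% + $3.17/kg.
Origin Karistan qualifies under the Quenius–Karistan agreement and 5755.46 is covered: preferential rate Free applies instead.
Duty = $10,266.10 × 0% = $0.00.
Total = $55,811.41 + $0.00 + $0.00 = $55,811.41.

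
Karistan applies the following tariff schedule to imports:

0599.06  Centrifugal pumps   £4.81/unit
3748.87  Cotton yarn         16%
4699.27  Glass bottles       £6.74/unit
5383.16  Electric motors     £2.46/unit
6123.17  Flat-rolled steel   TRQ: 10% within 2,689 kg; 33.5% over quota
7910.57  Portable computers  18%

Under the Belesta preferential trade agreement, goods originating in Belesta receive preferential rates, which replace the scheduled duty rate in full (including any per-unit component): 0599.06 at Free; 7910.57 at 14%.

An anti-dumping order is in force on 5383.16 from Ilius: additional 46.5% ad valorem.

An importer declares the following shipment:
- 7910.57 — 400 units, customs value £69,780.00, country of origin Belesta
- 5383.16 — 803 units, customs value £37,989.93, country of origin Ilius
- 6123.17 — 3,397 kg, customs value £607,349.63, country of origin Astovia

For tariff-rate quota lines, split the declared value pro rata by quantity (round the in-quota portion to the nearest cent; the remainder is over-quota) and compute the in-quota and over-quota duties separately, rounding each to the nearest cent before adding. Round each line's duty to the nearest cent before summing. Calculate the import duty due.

Line 1 (7910.57, Belesta, 400 units, £69,780.00):
Base rate for 7910.57 is 18%.
Origin Belesta qualifies under the Karistan–Belesta agreement and 7910.57 is covered: preferential rate 14% applies instead.
Duty = £69,780.00 × 14% = £9,769.20.
Line 2 (5383.16, Ilius, 803 units, £37,989.93):
Base rate for 5383.16 is £2.46/unit.
Additional duty on 5383.16 from Ilius: +46.5% ad valorem. Applied ad valorem rate = 46.5%.
Duty = £37,989.93 × 46.5% + 803 × £2.46 = £19,640.70.
Line 3 (6123.17, Astovia, 3,397 kg, £607,349.63):
Code 6123.17 is under a tariff-rate quota (threshold 2,689 kg). In-quota: 2,689 kg at 10%; over-quota: 708 kg at 33.5%.
Pro-rata value split: in-quota = £607,349.63 × 2,689/3,397 = £480,766.31; over-quota = £607,349.63 − £480,766.31 = £126,583.32.
In-quota duty = £480,766.31 × 10% = £48,076.63. Over-quota duty = £126,583.32 × 33.5% = £42,405.41.
Line duty = £48,076.63 + £42,405.41 = £90,482.04.
Total = £9,769.20 + £19,640.70 + £90,482.04 = £119,891.94.

£119,891.94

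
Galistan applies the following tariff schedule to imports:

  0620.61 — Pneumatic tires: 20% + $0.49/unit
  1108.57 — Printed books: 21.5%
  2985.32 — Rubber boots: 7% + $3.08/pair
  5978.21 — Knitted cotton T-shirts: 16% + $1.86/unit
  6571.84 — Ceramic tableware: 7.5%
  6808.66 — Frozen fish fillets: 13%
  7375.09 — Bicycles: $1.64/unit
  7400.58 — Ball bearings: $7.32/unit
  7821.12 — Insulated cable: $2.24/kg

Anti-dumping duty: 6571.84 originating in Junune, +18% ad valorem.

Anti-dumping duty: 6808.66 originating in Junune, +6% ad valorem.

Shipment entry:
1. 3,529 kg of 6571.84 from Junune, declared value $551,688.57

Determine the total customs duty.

$140,680.59

Line 1 (6571.84, Junune, 3,529 kg, $551,688.57):
Base rate for 6571.84 is 7.5%.
Additional duty on 6571.84 from Junune: +18%. Applied ad valorem rate: 7.5% + 18% = 25.5%.
Duty = $551,688.57 × 25.5% = $140,680.59.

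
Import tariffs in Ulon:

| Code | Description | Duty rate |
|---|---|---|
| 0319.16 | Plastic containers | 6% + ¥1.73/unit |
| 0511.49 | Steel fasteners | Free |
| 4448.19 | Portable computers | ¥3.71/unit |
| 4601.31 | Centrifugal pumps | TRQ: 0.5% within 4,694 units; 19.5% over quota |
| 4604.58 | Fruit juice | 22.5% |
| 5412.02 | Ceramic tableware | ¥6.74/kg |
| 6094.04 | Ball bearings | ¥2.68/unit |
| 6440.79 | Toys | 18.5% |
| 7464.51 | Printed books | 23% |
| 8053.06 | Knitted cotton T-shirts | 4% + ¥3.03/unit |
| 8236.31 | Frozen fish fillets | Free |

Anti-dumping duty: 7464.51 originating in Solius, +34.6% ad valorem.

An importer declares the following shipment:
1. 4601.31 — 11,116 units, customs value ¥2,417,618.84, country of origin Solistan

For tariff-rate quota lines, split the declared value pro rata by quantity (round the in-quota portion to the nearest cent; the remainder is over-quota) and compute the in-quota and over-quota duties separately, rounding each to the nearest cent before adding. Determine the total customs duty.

Line 1 (4601.31, Solistan, 11,116 units, ¥2,417,618.84):
Code 4601.31 is under a tariff-rate quota (threshold 4,694 units). In-quota: 4,694 units at 0.5%; over-quota: 6,422 units at 19.5%.
Pro-rata value split: in-quota = ¥2,417,618.84 × 4,694/11,116 = ¥1,020,898.06; over-quota = ¥2,417,618.84 − ¥1,020,898.06 = ¥1,396,720.78.
In-quota duty = ¥1,020,898.06 × 0.5% = ¥5,104.49. Over-quota duty = ¥1,396,720.78 × 19.5% = ¥272,360.55.
Line duty = ¥5,104.49 + ¥272,360.55 = ¥277,465.04.

¥277,465.04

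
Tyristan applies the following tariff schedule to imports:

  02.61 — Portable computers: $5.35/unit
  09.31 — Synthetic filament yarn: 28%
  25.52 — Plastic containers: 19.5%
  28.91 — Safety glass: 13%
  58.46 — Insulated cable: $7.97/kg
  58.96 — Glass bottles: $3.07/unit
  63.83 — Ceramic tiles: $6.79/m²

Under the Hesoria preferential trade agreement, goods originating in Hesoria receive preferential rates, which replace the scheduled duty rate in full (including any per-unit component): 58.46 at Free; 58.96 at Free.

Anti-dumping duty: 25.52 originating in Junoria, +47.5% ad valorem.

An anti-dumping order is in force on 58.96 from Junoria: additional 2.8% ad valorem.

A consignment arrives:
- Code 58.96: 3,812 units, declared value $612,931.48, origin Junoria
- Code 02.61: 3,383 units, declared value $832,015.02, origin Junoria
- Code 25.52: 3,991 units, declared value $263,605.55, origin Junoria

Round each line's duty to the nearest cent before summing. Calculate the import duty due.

$223,579.69

Line 1 (58.96, Junoria, 3,812 units, $612,931.48):
Base rate for 58.96 is $3.07/unit.
58.96 has an FTA preferential rate, but origin Junoria is not Hesoria; base rate stands.
Additional duty on 58.96 from Junoria: +2.8% ad valorem. Applied ad valorem rate = 2.8%.
Duty = $612,931.48 × 2.8% + 3,812 × $3.07 = $28,864.92.
Line 2 (02.61, Junoria, 3,383 units, $832,015.02):
Base rate for 02.61 is $5.35/unit.
Duty = 3,383 × $5.35 = $18,099.05.
Line 3 (25.52, Junoria, 3,991 units, $263,605.55):
Base rate for 25.52 is 19.5%.
Additional duty on 25.52 from Junoria: +47.5%. Applied ad valorem rate: 19.5% + 47.5% = 67%.
Duty = $263,605.55 × 67% = $176,615.72.
Total = $28,864.92 + $18,099.05 + $176,615.72 = $223,579.69.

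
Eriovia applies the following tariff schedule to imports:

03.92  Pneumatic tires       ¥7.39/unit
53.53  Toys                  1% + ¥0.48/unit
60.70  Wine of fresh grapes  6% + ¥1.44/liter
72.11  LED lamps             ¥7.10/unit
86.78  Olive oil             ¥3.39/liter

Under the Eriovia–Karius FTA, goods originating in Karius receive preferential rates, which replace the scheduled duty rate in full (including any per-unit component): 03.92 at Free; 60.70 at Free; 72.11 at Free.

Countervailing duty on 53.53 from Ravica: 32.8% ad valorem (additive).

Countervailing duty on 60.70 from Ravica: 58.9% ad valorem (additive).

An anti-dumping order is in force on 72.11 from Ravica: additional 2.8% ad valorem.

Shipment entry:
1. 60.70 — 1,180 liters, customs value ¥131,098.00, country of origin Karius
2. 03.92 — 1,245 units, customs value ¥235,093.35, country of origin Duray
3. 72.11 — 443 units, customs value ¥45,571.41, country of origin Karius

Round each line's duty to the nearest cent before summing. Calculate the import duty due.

¥9,200.55

Line 1 (60.70, Karius, 1,180 liters, ¥131,098.00):
Base rate for 60.70 is 6% + ¥1.44/liter.
Origin Karius qualifies under the Eriovia–Karius agreement and 60.70 is covered: preferential rate Free applies instead.
The additional-duty order on 60.70 targets Ravica, not Karius; it does not apply.
Duty = ¥131,098.00 × 0% = ¥0.00.
Line 2 (03.92, Duray, 1,245 units, ¥235,093.35):
Base rate for 03.92 is ¥7.39/unit.
03.92 has an FTA preferential rate, but origin Duray is not Karius; base rate stands.
Duty = 1,245 × ¥7.39 = ¥9,200.55.
Line 3 (72.11, Karius, 443 units, ¥45,571.41):
Base rate for 72.11 is ¥7.10/unit.
Origin Karius qualifies under the Eriovia–Karius agreement and 72.11 is covered: preferential rate Free applies instead.
The additional-duty order on 72.11 targets Ravica, not Karius; it does not apply.
Duty = ¥45,571.41 × 0% = ¥0.00.
Total = ¥0.00 + ¥9,200.55 + ¥0.00 = ¥9,200.55.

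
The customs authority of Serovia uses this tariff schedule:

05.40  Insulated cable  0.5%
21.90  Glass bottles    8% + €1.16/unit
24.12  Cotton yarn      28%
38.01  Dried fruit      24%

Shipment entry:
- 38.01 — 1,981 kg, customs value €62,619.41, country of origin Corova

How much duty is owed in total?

Line 1 (38.01, Corova, 1,981 kg, €62,619.41):
Base rate for 38.01 is 24%.
Duty = €62,619.41 × 24% = €15,028.66.

€15,028.66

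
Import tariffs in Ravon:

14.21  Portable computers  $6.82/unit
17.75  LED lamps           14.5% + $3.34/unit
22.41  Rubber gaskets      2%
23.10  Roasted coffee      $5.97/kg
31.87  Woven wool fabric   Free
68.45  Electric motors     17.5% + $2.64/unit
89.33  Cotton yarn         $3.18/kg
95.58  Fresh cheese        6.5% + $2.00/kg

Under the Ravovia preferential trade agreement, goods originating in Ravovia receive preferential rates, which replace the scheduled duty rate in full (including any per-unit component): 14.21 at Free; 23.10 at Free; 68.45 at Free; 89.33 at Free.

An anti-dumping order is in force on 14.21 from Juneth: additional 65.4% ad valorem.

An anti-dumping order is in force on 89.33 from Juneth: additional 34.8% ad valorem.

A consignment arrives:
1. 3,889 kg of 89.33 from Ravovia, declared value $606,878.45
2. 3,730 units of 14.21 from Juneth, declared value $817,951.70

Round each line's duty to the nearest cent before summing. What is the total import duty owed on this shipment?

$560,379.01

Line 1 (89.33, Ravovia, 3,889 kg, $606,878.45):
Base rate for 89.33 is $3.18/kg.
Origin Ravovia qualifies under the Ravon–Ravovia agreement and 89.33 is covered: preferential rate Free applies instead.
The additional-duty order on 89.33 targets Juneth, not Ravovia; it does not apply.
Duty = $606,878.45 × 0% = $0.00.
Line 2 (14.21, Juneth, 3,730 units, $817,951.70):
Base rate for 14.21 is $6.82/unit.
14.21 has an FTA preferential rate, but origin Juneth is not Ravovia; base rate stands.
Additional duty on 14.21 from Juneth: +65.4% ad valorem. Applied ad valorem rate = 65.4%.
Duty = $817,951.70 × 65.4% + 3,730 × $6.82 = $560,379.01.
Total = $0.00 + $560,379.01 = $560,379.01.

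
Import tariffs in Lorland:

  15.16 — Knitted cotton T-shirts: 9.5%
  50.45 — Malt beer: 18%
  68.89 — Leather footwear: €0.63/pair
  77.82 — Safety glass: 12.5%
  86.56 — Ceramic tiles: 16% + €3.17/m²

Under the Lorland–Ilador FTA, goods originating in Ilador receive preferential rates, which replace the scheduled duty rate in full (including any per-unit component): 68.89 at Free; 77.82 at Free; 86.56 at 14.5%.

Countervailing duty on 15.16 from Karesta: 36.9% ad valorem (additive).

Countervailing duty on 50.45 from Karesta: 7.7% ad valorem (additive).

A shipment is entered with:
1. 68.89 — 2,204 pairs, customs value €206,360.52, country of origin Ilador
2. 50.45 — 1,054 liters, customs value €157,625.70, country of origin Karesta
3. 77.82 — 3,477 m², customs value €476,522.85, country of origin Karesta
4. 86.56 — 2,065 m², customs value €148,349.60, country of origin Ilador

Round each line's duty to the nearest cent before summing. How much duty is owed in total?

€121,585.85

Line 1 (68.89, Ilador, 2,204 pairs, €206,360.52):
Base rate for 68.89 is €0.63/pair.
Origin Ilador qualifies under the Lorland–Ilador agreement and 68.89 is covered: preferential rate Free applies instead.
Duty = €206,360.52 × 0% = €0.00.
Line 2 (50.45, Karesta, 1,054 liters, €157,625.70):
Base rate for 50.45 is 18%.
Additional duty on 50.45 from Karesta: +7.7%. Applied ad valorem rate: 18% + 7.7% = 25.7%.
Duty = €157,625.70 × 25.7% = €40,509.80.
Line 3 (77.82, Karesta, 3,477 m², €476,522.85):
Base rate for 77.82 is 12.5%.
77.82 has an FTA preferential rate, but origin Karesta is not Ilador; base rate stands.
Duty = €476,522.85 × 12.5% = €59,565.36.
Line 4 (86.56, Ilador, 2,065 m², €148,349.60):
Base rate for 86.56 is 16% + €3.17/m².
Origin Ilador qualifies under the Lorland–Ilador agreement and 86.56 is covered: preferential rate 14.5% applies instead.
Duty = €148,349.60 × 14.5% = €21,510.69.
Total = €0.00 + €40,509.80 + €59,565.36 + €21,510.69 = €121,585.85.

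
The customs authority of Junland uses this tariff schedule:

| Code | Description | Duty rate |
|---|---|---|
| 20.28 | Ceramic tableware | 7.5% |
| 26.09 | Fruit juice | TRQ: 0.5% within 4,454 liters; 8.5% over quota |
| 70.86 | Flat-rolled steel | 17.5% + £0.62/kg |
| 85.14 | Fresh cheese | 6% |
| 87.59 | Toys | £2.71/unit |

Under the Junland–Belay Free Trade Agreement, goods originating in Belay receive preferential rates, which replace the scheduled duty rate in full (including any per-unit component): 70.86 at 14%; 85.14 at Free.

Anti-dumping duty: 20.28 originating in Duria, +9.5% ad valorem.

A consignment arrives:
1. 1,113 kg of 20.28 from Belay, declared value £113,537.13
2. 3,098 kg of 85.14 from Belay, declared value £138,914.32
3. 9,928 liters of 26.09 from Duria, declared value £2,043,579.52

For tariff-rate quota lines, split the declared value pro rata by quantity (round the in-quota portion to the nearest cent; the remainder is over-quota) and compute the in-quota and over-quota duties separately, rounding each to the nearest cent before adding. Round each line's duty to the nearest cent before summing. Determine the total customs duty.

Line 1 (20.28, Belay, 1,113 kg, £113,537.13):
Base rate for 20.28 is 7.5%.
Origin Belay is the FTA partner but 20.28 is not on the preference list; base rate stands.
The additional-duty order on 20.28 targets Duria, not Belay; it does not apply.
Duty = £113,537.13 × 7.5% = £8,515.28.
Line 2 (85.14, Belay, 3,098 kg, £138,914.32):
Base rate for 85.14 is 6%.
Origin Belay qualifies under the Junland–Belay agreement and 85.14 is covered: preferential rate Free applies instead.
Duty = £138,914.32 × 0% = £0.00.
Line 3 (26.09, Duria, 9,928 liters, £2,043,579.52):
Code 26.09 is under a tariff-rate quota (threshold 4,454 liters). In-quota: 4,454 liters at 0.5%; over-quota: 5,474 liters at 8.5%.
Pro-rata value split: in-quota = £2,043,579.52 × 4,454/9,928 = £916,811.36; over-quota = £2,043,579.52 − £916,811.36 = £1,126,768.16.
In-quota duty = £916,811.36 × 0.5% = £4,584.06. Over-quota duty = £1,126,768.16 × 8.5% = £95,775.29.
Line duty = £4,584.06 + £95,775.29 = £100,359.35.
Total = £8,515.28 + £0.00 + £100,359.35 = £108,874.63.

£108,874.63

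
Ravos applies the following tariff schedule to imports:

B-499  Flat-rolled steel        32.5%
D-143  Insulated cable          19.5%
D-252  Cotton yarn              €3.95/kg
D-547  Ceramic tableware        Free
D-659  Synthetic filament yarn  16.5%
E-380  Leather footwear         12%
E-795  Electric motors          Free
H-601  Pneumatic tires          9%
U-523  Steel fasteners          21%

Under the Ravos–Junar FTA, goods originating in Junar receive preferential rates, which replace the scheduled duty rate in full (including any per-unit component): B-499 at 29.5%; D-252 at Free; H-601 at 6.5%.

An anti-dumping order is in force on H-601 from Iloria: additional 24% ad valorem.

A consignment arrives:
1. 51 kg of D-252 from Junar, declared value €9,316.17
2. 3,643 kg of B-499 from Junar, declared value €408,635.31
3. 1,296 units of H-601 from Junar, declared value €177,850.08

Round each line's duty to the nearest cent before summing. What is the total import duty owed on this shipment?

Line 1 (D-252, Junar, 51 kg, €9,316.17):
Base rate for D-252 is €3.95/kg.
Origin Junar qualifies under the Ravos–Junar agreement and D-252 is covered: preferential rate Free applies instead.
Duty = €9,316.17 × 0% = €0.00.
Line 2 (B-499, Junar, 3,643 kg, €408,635.31):
Base rate for B-499 is 32.5%.
Origin Junar qualifies under the Ravos–Junar agreement and B-499 is covered: preferential rate 29.5% applies instead.
Duty = €408,635.31 × 29.5% = €120,547.42.
Line 3 (H-601, Junar, 1,296 units, €177,850.08):
Base rate for H-601 is 9%.
Origin Junar qualifies under the Ravos–Junar agreement and H-601 is covered: preferential rate 6.5% applies instead.
The additional-duty order on H-601 targets Iloria, not Junar; it does not apply.
Duty = €177,850.08 × 6.5% = €11,560.26.
Total = €0.00 + €120,547.42 + €11,560.26 = €132,107.68.

€132,107.68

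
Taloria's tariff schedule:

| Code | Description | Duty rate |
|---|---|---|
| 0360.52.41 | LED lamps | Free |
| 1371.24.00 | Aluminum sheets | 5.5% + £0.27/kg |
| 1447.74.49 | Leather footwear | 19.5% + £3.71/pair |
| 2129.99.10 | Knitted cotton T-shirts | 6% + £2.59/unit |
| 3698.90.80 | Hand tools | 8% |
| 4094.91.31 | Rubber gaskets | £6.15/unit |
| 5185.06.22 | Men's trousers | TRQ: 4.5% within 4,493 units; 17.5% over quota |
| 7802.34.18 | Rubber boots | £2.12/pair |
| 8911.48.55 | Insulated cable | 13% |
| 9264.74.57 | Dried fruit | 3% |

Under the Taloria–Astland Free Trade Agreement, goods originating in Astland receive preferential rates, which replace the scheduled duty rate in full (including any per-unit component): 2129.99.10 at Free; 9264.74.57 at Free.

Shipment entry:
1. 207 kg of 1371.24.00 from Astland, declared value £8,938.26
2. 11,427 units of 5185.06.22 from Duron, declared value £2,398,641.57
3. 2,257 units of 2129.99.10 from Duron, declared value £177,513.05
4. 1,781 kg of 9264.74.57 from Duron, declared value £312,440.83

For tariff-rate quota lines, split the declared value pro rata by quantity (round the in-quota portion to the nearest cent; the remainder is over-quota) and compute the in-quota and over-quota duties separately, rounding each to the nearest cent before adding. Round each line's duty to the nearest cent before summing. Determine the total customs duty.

Line 1 (1371.24.00, Astland, 207 kg, £8,938.26):
Base rate for 1371.24.00 is 5.5% + £0.27/kg.
Origin Astland is the FTA partner but 1371.24.00 is not on the preference list; base rate stands.
Duty = £8,938.26 × 5.5% + 207 × £0.27 = £547.49.
Line 2 (5185.06.22, Duron, 11,427 units, £2,398,641.57):
Code 5185.06.22 is under a tariff-rate quota (threshold 4,493 units). In-quota: 4,493 units at 4.5%; over-quota: 6,934 units at 17.5%.
Pro-rata value split: in-quota = £2,398,641.57 × 4,493/11,427 = £943,125.63; over-quota = £2,398,641.57 − £943,125.63 = £1,455,515.94.
In-quota duty = £943,125.63 × 4.5% = £42,440.65. Over-quota duty = £1,455,515.94 × 17.5% = £254,715.29.
Line duty = £42,440.65 + £254,715.29 = £297,155.94.
Line 3 (2129.99.10, Duron, 2,257 units, £177,513.05):
Base rate for 2129.99.10 is 6% + £2.59/unit.
2129.99.10 has an FTA preferential rate, but origin Duron is not Astland; base rate stands.
Duty = £177,513.05 × 6% + 2,257 × £2.59 = £16,496.41.
Line 4 (9264.74.57, Duron, 1,781 kg, £312,440.83):
Base rate for 9264.74.57 is 3%.
9264.74.57 has an FTA preferential rate, but origin Duron is not Astland; base rate stands.
Duty = £312,440.83 × 3% = £9,373.22.
Total = £547.49 + £297,155.94 + £16,496.41 + £9,373.22 = £323,573.06.

£323,573.06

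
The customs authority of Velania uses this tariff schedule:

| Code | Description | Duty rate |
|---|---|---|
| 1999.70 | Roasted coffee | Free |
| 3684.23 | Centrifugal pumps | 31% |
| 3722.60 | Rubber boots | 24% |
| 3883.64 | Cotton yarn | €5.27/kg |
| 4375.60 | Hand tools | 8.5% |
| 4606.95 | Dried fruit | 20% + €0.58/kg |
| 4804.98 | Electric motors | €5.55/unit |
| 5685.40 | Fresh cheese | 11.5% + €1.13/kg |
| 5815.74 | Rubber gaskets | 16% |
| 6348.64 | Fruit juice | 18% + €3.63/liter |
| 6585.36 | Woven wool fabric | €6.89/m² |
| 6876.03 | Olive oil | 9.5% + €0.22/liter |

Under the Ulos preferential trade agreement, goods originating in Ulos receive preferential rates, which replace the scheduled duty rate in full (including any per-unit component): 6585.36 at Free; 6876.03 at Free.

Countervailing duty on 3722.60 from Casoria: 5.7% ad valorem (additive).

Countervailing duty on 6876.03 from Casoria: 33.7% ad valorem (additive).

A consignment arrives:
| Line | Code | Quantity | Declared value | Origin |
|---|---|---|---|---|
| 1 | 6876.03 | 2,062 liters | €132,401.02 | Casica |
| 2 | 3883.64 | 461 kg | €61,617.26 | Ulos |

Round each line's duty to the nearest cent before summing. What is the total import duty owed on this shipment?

Line 1 (6876.03, Casica, 2,062 liters, €132,401.02):
Base rate for 6876.03 is 9.5% + €0.22/liter.
6876.03 has an FTA preferential rate, but origin Casica is not Ulos; base rate stands.
The additional-duty order on 6876.03 targets Casoria, not Casica; it does not apply.
Duty = €132,401.02 × 9.5% + 2,062 × €0.22 = €13,031.74.
Line 2 (3883.64, Ulos, 461 kg, €61,617.26):
Base rate for 3883.64 is €5.27/kg.
Origin Ulos is the FTA partner but 3883.64 is not on the preference list; base rate stands.
Duty = 461 × €5.27 = €2,429.47.
Total = €13,031.74 + €2,429.47 = €15,461.21.

€15,461.21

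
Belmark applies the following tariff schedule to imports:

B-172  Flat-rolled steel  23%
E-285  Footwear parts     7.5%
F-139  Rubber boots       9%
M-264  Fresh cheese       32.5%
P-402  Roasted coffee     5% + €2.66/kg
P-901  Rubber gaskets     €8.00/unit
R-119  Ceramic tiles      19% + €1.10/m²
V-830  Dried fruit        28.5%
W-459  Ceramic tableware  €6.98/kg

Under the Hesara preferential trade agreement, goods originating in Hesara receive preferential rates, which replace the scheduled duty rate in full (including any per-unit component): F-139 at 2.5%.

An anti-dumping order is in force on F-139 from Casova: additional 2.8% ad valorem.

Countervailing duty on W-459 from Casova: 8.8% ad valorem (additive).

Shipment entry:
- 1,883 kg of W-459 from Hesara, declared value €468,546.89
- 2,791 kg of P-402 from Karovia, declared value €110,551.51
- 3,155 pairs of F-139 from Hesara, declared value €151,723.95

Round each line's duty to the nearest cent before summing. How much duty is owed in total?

€29,888.08

Line 1 (W-459, Hesara, 1,883 kg, €468,546.89):
Base rate for W-459 is €6.98/kg.
Origin Hesara is the FTA partner but W-459 is not on the preference list; base rate stands.
The additional-duty order on W-459 targets Casova, not Hesara; it does not apply.
Duty = 1,883 × €6.98 = €13,143.34.
Line 2 (P-402, Karovia, 2,791 kg, €110,551.51):
Base rate for P-402 is 5% + €2.66/kg.
Duty = €110,551.51 × 5% + 2,791 × €2.66 = €12,951.64.
Line 3 (F-139, Hesara, 3,155 pairs, €151,723.95):
Base rate for F-139 is 9%.
Origin Hesara qualifies under the Belmark–Hesara agreement and F-139 is covered: preferential rate 2.5% applies instead.
The additional-duty order on F-139 targets Casova, not Hesara; it does not apply.
Duty = €151,723.95 × 2.5% = €3,793.10.
Total = €13,143.34 + €12,951.64 + €3,793.10 = €29,888.08.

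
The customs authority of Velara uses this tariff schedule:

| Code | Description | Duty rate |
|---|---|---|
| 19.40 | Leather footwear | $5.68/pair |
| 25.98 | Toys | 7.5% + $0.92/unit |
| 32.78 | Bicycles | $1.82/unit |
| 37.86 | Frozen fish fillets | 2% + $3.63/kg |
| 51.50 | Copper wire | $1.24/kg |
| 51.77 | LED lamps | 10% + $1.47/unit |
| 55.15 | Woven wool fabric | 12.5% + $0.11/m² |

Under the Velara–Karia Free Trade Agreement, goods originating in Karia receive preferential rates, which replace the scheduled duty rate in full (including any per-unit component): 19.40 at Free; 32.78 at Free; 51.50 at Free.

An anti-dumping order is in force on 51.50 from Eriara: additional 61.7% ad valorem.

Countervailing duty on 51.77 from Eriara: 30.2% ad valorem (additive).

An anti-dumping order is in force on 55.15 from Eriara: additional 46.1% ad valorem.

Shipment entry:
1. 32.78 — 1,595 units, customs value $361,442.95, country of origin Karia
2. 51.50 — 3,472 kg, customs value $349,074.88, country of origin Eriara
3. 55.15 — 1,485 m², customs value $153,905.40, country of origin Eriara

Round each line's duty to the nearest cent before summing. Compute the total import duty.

$310,036.39

Line 1 (32.78, Karia, 1,595 units, $361,442.95):
Base rate for 32.78 is $1.82/unit.
Origin Karia qualifies under the Velara–Karia agreement and 32.78 is covered: preferential rate Free applies instead.
Duty = $361,442.95 × 0% = $0.00.
Line 2 (51.50, Eriara, 3,472 kg, $349,074.88):
Base rate for 51.50 is $1.24/kg.
51.50 has an FTA preferential rate, but origin Eriara is not Karia; base rate stands.
Additional duty on 51.50 from Eriara: +61.7% ad valorem. Applied ad valorem rate = 61.7%.
Duty = $349,074.88 × 61.7% + 3,472 × $1.24 = $219,684.48.
Line 3 (55.15, Eriara, 1,485 m², $153,905.40):
Base rate for 55.15 is 12.5% + $0.11/m².
Additional duty on 55.15 from Eriara: +46.1%. Applied ad valorem rate: 12.5% + 46.1% = 58.6%.
Duty = $153,905.40 × 58.6% + 1,485 × $0.11 = $90,351.91.
Total = $0.00 + $219,684.48 + $90,351.91 = $310,036.39.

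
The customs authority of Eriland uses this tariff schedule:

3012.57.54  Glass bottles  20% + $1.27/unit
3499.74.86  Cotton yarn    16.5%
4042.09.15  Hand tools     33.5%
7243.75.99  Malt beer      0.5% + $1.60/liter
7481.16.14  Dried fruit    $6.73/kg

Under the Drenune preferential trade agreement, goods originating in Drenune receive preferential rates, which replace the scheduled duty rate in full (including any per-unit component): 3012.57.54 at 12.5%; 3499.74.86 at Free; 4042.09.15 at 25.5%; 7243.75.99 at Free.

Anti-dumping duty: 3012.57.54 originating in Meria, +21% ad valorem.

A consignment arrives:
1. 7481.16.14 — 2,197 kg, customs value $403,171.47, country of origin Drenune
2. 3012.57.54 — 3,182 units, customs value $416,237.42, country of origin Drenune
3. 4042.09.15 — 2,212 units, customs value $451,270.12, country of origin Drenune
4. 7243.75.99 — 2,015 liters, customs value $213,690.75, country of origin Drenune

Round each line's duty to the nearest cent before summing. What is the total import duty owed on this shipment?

Line 1 (7481.16.14, Drenune, 2,197 kg, $403,171.47):
Base rate for 7481.16.14 is $6.73/kg.
Origin Drenune is the FTA partner but 7481.16.14 is not on the preference list; base rate stands.
Duty = 2,197 × $6.73 = $14,785.81.
Line 2 (3012.57.54, Drenune, 3,182 units, $416,237.42):
Base rate for 3012.57.54 is 20% + $1.27/unit.
Origin Drenune qualifies under the Eriland–Drenune agreement and 3012.57.54 is covered: preferential rate 12.5% applies instead.
The additional-duty order on 3012.57.54 targets Meria, not Drenune; it does not apply.
Duty = $416,237.42 × 12.5% = $52,029.68.
Line 3 (4042.09.15, Drenune, 2,212 units, $451,270.12):
Base rate for 4042.09.15 is 33.5%.
Origin Drenune qualifies under the Eriland–Drenune agreement and 4042.09.15 is covered: preferential rate 25.5% applies instead.
Duty = $451,270.12 × 25.5% = $115,073.88.
Line 4 (7243.75.99, Drenune, 2,015 liters, $213,690.75):
Base rate for 7243.75.99 is 0.5% + $1.60/liter.
Origin Drenune qualifies under the Eriland–Drenune agreement and 7243.75.99 is covered: preferential rate Free applies instead.
Duty = $213,690.75 × 0% = $0.00.
Total = $14,785.81 + $52,029.68 + $115,073.88 + $0.00 = $181,889.37.

$181,889.37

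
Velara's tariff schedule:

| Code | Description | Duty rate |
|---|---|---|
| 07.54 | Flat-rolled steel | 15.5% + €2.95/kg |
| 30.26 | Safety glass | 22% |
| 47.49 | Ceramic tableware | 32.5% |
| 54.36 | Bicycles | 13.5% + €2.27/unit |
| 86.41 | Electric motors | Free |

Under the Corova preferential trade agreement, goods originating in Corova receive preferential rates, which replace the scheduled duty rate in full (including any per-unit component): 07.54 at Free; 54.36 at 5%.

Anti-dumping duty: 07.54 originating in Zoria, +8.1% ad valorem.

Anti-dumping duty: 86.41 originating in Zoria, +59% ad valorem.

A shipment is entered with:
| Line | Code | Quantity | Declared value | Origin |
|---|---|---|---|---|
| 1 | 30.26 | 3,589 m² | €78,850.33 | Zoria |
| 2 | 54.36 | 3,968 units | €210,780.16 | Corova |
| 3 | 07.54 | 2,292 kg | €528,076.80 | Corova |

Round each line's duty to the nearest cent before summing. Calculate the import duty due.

Line 1 (30.26, Zoria, 3,589 m², €78,850.33):
Base rate for 30.26 is 22%.
Duty = €78,850.33 × 22% = €17,347.07.
Line 2 (54.36, Corova, 3,968 units, €210,780.16):
Base rate for 54.36 is 13.5% + €2.27/unit.
Origin Corova qualifies under the Velara–Corova agreement and 54.36 is covered: preferential rate 5% applies instead.
Duty = €210,780.16 × 5% = €10,539.01.
Line 3 (07.54, Corova, 2,292 kg, €528,076.80):
Base rate for 07.54 is 15.5% + €2.95/kg.
Origin Corova qualifies under the Velara–Corova agreement and 07.54 is covered: preferential rate Free applies instead.
The additional-duty order on 07.54 targets Zoria, not Corova; it does not apply.
Duty = €528,076.80 × 0% = €0.00.
Total = €17,347.07 + €10,539.01 + €0.00 = €27,886.08.

€27,886.08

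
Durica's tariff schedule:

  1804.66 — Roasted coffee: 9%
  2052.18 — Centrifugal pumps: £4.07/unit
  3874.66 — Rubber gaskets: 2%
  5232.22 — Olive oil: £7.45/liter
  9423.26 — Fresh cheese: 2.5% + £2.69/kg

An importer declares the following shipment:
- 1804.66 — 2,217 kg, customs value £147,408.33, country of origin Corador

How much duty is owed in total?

Line 1 (1804.66, Corador, 2,217 kg, £147,408.33):
Base rate for 1804.66 is 9%.
Duty = £147,408.33 × 9% = £13,266.75.

£13,266.75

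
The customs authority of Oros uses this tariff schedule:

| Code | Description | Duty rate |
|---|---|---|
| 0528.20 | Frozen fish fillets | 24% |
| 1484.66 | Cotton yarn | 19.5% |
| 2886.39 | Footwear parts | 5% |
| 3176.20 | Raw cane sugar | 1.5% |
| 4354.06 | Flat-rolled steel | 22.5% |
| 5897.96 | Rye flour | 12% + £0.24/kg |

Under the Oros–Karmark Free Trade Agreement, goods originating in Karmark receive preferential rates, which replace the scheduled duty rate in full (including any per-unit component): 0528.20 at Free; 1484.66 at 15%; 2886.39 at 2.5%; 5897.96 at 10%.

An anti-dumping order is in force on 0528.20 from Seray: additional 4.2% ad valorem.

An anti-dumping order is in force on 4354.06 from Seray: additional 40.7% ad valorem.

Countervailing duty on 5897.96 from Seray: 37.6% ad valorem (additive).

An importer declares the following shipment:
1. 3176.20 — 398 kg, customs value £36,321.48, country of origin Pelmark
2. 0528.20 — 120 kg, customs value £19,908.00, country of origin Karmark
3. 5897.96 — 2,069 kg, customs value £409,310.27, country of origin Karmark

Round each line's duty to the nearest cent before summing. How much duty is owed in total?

£41,475.85

Line 1 (3176.20, Pelmark, 398 kg, £36,321.48):
Base rate for 3176.20 is 1.5%.
Duty = £36,321.48 × 1.5% = £544.82.
Line 2 (0528.20, Karmark, 120 kg, £19,908.00):
Base rate for 0528.20 is 24%.
Origin Karmark qualifies under the Oros–Karmark agreement and 0528.20 is covered: preferential rate Free applies instead.
The additional-duty order on 0528.20 targets Seray, not Karmark; it does not apply.
Duty = £19,908.00 × 0% = £0.00.
Line 3 (5897.96, Karmark, 2,069 kg, £409,310.27):
Base rate for 5897.96 is 12% + £0.24/kg.
Origin Karmark qualifies under the Oros–Karmark agreement and 5897.96 is covered: preferential rate 10% applies instead.
The additional-duty order on 5897.96 targets Seray, not Karmark; it does not apply.
Duty = £409,310.27 × 10% = £40,931.03.
Total = £544.82 + £0.00 + £40,931.03 = £41,475.85.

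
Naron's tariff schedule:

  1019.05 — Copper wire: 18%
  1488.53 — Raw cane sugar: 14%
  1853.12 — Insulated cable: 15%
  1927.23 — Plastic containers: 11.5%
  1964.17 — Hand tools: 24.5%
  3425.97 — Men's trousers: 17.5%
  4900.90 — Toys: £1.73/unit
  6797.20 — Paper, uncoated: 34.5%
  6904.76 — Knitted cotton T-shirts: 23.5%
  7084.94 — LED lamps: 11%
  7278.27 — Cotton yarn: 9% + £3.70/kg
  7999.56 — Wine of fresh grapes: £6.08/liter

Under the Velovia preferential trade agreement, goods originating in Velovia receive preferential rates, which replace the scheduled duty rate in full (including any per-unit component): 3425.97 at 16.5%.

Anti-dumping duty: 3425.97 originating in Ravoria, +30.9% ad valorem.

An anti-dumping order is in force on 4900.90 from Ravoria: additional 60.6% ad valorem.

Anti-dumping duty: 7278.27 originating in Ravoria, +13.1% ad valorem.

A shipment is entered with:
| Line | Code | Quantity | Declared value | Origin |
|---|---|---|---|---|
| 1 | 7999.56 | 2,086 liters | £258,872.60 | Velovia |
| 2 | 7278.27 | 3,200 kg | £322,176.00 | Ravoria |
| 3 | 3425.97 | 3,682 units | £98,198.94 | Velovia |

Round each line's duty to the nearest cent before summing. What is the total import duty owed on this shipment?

£111,926.61

Line 1 (7999.56, Velovia, 2,086 liters, £258,872.60):
Base rate for 7999.56 is £6.08/liter.
Origin Velovia is the FTA partner but 7999.56 is not on the preference list; base rate stands.
Duty = 2,086 × £6.08 = £12,682.88.
Line 2 (7278.27, Ravoria, 3,200 kg, £322,176.00):
Base rate for 7278.27 is 9% + £3.70/kg.
Additional duty on 7278.27 from Ravoria: +13.1%. Applied ad valorem rate: 9% + 13.1% = 22.1%.
Duty = £322,176.00 × 22.1% + 3,200 × £3.70 = £83,040.90.
Line 3 (3425.97, Velovia, 3,682 units, £98,198.94):
Base rate for 3425.97 is 17.5%.
Origin Velovia qualifies under the Naron–Velovia agreement and 3425.97 is covered: preferential rate 16.5% applies instead.
The additional-duty order on 3425.97 targets Ravoria, not Velovia; it does not apply.
Duty = £98,198.94 × 16.5% = £16,202.83.
Total = £12,682.88 + £83,040.90 + £16,202.83 = £111,926.61.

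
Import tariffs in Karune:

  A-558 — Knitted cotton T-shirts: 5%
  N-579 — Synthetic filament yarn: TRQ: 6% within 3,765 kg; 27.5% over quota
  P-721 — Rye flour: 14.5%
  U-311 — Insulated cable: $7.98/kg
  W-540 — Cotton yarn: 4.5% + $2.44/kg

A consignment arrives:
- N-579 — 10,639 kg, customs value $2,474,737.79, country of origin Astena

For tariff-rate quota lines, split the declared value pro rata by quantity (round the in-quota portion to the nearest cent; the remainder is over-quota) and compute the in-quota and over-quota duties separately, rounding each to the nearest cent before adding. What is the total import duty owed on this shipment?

$492,260.91

Line 1 (N-579, Astena, 10,639 kg, $2,474,737.79):
Code N-579 is under a tariff-rate quota (threshold 3,765 kg). In-quota: 3,765 kg at 6%; over-quota: 6,874 kg at 27.5%.
Pro-rata value split: in-quota = $2,474,737.79 × 3,765/10,639 = $875,776.65; over-quota = $2,474,737.79 − $875,776.65 = $1,598,961.14.
In-quota duty = $875,776.65 × 6% = $52,546.60. Over-quota duty = $1,598,961.14 × 27.5% = $439,714.31.
Line duty = $52,546.60 + $439,714.31 = $492,260.91.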